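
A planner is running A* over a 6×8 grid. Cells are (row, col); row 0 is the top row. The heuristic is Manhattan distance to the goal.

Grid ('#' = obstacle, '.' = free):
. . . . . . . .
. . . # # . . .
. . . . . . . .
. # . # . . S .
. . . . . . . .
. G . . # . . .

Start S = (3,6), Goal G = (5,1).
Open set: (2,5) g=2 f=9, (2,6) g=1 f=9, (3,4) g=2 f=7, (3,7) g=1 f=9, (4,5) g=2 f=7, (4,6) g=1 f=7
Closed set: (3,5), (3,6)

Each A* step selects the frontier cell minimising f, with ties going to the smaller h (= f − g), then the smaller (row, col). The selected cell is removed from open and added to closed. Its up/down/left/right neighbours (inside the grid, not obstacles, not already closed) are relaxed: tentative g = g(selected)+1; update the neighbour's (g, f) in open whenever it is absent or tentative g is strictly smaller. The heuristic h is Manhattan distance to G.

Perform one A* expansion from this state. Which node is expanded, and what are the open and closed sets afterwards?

step 1: expand (3,4) (f=7, h=5) → closed; open now [(2,4) g=3 f=9, (2,5) g=2 f=9, (2,6) g=1 f=9, (3,7) g=1 f=9, (4,4) g=3 f=7, (4,5) g=2 f=7, (4,6) g=1 f=7]

expanded=(3,4); open=[(2,4) g=3 f=9, (2,5) g=2 f=9, (2,6) g=1 f=9, (3,7) g=1 f=9, (4,4) g=3 f=7, (4,5) g=2 f=7, (4,6) g=1 f=7]; closed=[(3,4), (3,5), (3,6)]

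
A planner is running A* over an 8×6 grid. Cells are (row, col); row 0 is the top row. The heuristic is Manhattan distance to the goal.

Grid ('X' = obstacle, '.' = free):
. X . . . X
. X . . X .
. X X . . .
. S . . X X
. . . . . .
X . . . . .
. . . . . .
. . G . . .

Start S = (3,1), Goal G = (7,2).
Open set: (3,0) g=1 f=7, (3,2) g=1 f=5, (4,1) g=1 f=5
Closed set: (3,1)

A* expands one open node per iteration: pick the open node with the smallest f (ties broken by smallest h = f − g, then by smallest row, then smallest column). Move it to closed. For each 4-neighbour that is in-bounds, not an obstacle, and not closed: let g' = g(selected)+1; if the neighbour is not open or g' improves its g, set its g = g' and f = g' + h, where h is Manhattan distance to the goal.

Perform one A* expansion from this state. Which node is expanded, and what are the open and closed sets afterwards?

expanded=(3,2); open=[(3,0) g=1 f=7, (3,3) g=2 f=7, (4,1) g=1 f=5, (4,2) g=2 f=5]; closed=[(3,1), (3,2)]

step 1: expand (3,2) (f=5, h=4) → closed; open now [(3,0) g=1 f=7, (3,3) g=2 f=7, (4,1) g=1 f=5, (4,2) g=2 f=5]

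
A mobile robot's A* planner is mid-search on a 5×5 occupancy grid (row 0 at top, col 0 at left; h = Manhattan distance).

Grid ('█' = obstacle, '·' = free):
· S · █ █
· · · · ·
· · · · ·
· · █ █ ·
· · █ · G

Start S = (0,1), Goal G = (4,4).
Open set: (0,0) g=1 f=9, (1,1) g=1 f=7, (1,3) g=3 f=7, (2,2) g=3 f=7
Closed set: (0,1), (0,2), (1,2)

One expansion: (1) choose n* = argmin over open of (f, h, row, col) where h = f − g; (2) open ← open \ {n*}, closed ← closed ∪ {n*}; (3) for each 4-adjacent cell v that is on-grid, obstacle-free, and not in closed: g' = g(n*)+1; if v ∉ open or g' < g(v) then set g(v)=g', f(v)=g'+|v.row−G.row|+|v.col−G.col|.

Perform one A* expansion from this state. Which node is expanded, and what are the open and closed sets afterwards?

expanded=(1,3); open=[(0,0) g=1 f=9, (1,1) g=1 f=7, (1,4) g=4 f=7, (2,2) g=3 f=7, (2,3) g=4 f=7]; closed=[(0,1), (0,2), (1,2), (1,3)]

step 1: expand (1,3) (f=7, h=4) → closed; open now [(0,0) g=1 f=9, (1,1) g=1 f=7, (1,4) g=4 f=7, (2,2) g=3 f=7, (2,3) g=4 f=7]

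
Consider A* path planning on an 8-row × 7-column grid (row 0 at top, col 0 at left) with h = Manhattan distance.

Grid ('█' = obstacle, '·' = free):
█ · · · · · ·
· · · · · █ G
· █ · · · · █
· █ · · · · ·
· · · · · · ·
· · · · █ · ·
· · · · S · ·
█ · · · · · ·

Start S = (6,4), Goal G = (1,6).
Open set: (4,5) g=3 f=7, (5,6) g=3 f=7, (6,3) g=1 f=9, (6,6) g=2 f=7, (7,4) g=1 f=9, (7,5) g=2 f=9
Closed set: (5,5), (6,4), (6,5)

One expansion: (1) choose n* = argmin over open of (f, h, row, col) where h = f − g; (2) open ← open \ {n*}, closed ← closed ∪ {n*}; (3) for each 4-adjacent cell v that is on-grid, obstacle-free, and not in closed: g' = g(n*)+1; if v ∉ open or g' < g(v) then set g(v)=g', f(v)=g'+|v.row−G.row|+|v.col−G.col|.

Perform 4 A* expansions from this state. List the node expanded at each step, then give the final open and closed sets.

step 1: expand (4,5) (f=7, h=4) → closed; open now [(3,5) g=4 f=7, (4,4) g=4 f=9, (4,6) g=4 f=7, (5,6) g=3 f=7, (6,3) g=1 f=9, (6,6) g=2 f=7, (7,4) g=1 f=9, (7,5) g=2 f=9]
step 2: expand (3,5) (f=7, h=3) → closed; open now [(2,5) g=5 f=7, (3,4) g=5 f=9, (3,6) g=5 f=7, (4,4) g=4 f=9, (4,6) g=4 f=7, (5,6) g=3 f=7, (6,3) g=1 f=9, (6,6) g=2 f=7, (7,4) g=1 f=9, (7,5) g=2 f=9]
step 3: expand (2,5) (f=7, h=2) → closed; open now [(2,4) g=6 f=9, (3,4) g=5 f=9, (3,6) g=5 f=7, (4,4) g=4 f=9, (4,6) g=4 f=7, (5,6) g=3 f=7, (6,3) g=1 f=9, (6,6) g=2 f=7, (7,4) g=1 f=9, (7,5) g=2 f=9]
step 4: expand (3,6) (f=7, h=2) → closed; open now [(2,4) g=6 f=9, (3,4) g=5 f=9, (4,4) g=4 f=9, (4,6) g=4 f=7, (5,6) g=3 f=7, (6,3) g=1 f=9, (6,6) g=2 f=7, (7,4) g=1 f=9, (7,5) g=2 f=9]

order=[(4,5) → (3,5) → (2,5) → (3,6)]; open=[(2,4) g=6 f=9, (3,4) g=5 f=9, (4,4) g=4 f=9, (4,6) g=4 f=7, (5,6) g=3 f=7, (6,3) g=1 f=9, (6,6) g=2 f=7, (7,4) g=1 f=9, (7,5) g=2 f=9]; closed=[(2,5), (3,5), (3,6), (4,5), (5,5), (6,4), (6,5)]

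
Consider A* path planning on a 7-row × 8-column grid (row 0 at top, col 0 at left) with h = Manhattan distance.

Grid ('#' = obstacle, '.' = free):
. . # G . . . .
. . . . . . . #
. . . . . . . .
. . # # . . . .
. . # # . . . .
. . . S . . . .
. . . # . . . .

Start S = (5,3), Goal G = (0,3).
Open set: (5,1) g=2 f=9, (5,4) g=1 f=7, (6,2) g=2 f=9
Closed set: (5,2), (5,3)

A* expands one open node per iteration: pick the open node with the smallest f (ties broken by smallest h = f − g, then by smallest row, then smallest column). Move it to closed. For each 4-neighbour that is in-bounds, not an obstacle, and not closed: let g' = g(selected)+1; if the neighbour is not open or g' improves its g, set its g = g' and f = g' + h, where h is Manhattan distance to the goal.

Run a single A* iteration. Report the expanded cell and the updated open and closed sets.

expanded=(5,4); open=[(4,4) g=2 f=7, (5,1) g=2 f=9, (5,5) g=2 f=9, (6,2) g=2 f=9, (6,4) g=2 f=9]; closed=[(5,2), (5,3), (5,4)]

step 1: expand (5,4) (f=7, h=6) → closed; open now [(4,4) g=2 f=7, (5,1) g=2 f=9, (5,5) g=2 f=9, (6,2) g=2 f=9, (6,4) g=2 f=9]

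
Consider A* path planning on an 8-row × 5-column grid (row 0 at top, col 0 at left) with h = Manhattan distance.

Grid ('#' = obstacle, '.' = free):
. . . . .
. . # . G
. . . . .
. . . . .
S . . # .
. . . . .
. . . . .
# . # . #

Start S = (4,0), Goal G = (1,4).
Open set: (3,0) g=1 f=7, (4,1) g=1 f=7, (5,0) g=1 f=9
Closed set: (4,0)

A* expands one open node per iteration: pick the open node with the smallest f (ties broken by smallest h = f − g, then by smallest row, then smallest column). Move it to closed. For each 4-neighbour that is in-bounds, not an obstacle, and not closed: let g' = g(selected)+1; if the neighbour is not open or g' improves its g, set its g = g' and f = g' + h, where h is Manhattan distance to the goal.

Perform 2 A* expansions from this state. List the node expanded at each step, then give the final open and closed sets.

step 1: expand (3,0) (f=7, h=6) → closed; open now [(2,0) g=2 f=7, (3,1) g=2 f=7, (4,1) g=1 f=7, (5,0) g=1 f=9]
step 2: expand (2,0) (f=7, h=5) → closed; open now [(1,0) g=3 f=7, (2,1) g=3 f=7, (3,1) g=2 f=7, (4,1) g=1 f=7, (5,0) g=1 f=9]

order=[(3,0) → (2,0)]; open=[(1,0) g=3 f=7, (2,1) g=3 f=7, (3,1) g=2 f=7, (4,1) g=1 f=7, (5,0) g=1 f=9]; closed=[(2,0), (3,0), (4,0)]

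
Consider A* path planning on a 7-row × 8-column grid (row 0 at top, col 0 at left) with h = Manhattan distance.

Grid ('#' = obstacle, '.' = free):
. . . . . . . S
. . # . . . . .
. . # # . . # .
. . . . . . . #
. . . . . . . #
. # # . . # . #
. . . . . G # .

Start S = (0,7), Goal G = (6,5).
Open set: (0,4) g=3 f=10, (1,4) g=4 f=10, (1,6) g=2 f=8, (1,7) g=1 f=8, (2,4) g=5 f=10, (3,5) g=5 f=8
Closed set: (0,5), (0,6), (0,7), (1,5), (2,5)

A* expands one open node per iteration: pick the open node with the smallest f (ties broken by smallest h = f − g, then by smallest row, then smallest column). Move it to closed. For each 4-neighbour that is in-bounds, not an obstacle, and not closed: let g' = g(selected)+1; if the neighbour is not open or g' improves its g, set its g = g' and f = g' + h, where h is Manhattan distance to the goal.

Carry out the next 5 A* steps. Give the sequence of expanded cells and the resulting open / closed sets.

order=[(3,5) → (4,5) → (1,6) → (1,7) → (2,7)]; open=[(0,4) g=3 f=10, (1,4) g=4 f=10, (2,4) g=5 f=10, (3,4) g=6 f=10, (3,6) g=6 f=10, (4,4) g=7 f=10, (4,6) g=7 f=10]; closed=[(0,5), (0,6), (0,7), (1,5), (1,6), (1,7), (2,5), (2,7), (3,5), (4,5)]

step 1: expand (3,5) (f=8, h=3) → closed; open now [(0,4) g=3 f=10, (1,4) g=4 f=10, (1,6) g=2 f=8, (1,7) g=1 f=8, (2,4) g=5 f=10, (3,4) g=6 f=10, (3,6) g=6 f=10, (4,5) g=6 f=8]
step 2: expand (4,5) (f=8, h=2) → closed; open now [(0,4) g=3 f=10, (1,4) g=4 f=10, (1,6) g=2 f=8, (1,7) g=1 f=8, (2,4) g=5 f=10, (3,4) g=6 f=10, (3,6) g=6 f=10, (4,4) g=7 f=10, (4,6) g=7 f=10]
step 3: expand (1,6) (f=8, h=6) → closed; open now [(0,4) g=3 f=10, (1,4) g=4 f=10, (1,7) g=1 f=8, (2,4) g=5 f=10, (3,4) g=6 f=10, (3,6) g=6 f=10, (4,4) g=7 f=10, (4,6) g=7 f=10]
step 4: expand (1,7) (f=8, h=7) → closed; open now [(0,4) g=3 f=10, (1,4) g=4 f=10, (2,4) g=5 f=10, (2,7) g=2 f=8, (3,4) g=6 f=10, (3,6) g=6 f=10, (4,4) g=7 f=10, (4,6) g=7 f=10]
step 5: expand (2,7) (f=8, h=6) → closed; open now [(0,4) g=3 f=10, (1,4) g=4 f=10, (2,4) g=5 f=10, (3,4) g=6 f=10, (3,6) g=6 f=10, (4,4) g=7 f=10, (4,6) g=7 f=10]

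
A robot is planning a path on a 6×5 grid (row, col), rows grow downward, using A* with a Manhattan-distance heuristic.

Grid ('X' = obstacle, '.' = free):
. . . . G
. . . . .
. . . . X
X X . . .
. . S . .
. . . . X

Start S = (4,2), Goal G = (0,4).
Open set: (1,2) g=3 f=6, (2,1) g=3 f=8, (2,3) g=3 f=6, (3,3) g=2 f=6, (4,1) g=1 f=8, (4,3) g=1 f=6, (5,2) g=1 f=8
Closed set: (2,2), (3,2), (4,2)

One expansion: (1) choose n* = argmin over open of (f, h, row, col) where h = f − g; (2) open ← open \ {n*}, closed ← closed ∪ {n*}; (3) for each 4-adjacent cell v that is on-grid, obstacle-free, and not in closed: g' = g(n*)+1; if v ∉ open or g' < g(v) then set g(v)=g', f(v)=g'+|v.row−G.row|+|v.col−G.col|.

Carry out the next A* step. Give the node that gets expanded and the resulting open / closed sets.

expanded=(1,2); open=[(0,2) g=4 f=6, (1,1) g=4 f=8, (1,3) g=4 f=6, (2,1) g=3 f=8, (2,3) g=3 f=6, (3,3) g=2 f=6, (4,1) g=1 f=8, (4,3) g=1 f=6, (5,2) g=1 f=8]; closed=[(1,2), (2,2), (3,2), (4,2)]

step 1: expand (1,2) (f=6, h=3) → closed; open now [(0,2) g=4 f=6, (1,1) g=4 f=8, (1,3) g=4 f=6, (2,1) g=3 f=8, (2,3) g=3 f=6, (3,3) g=2 f=6, (4,1) g=1 f=8, (4,3) g=1 f=6, (5,2) g=1 f=8]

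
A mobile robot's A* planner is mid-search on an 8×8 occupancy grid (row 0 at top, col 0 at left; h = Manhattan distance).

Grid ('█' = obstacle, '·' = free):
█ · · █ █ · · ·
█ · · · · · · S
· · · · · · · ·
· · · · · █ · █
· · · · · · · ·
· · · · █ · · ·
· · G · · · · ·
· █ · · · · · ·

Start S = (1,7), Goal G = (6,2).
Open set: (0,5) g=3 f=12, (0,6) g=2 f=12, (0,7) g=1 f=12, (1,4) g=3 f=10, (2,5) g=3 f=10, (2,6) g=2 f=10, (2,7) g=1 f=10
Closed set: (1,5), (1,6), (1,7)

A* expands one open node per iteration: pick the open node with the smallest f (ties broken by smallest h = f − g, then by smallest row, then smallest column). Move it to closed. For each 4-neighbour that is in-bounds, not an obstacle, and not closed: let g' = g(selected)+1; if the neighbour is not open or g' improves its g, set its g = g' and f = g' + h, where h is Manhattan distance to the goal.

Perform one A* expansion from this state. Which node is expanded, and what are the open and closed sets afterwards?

expanded=(1,4); open=[(0,5) g=3 f=12, (0,6) g=2 f=12, (0,7) g=1 f=12, (1,3) g=4 f=10, (2,4) g=4 f=10, (2,5) g=3 f=10, (2,6) g=2 f=10, (2,7) g=1 f=10]; closed=[(1,4), (1,5), (1,6), (1,7)]

step 1: expand (1,4) (f=10, h=7) → closed; open now [(0,5) g=3 f=12, (0,6) g=2 f=12, (0,7) g=1 f=12, (1,3) g=4 f=10, (2,4) g=4 f=10, (2,5) g=3 f=10, (2,6) g=2 f=10, (2,7) g=1 f=10]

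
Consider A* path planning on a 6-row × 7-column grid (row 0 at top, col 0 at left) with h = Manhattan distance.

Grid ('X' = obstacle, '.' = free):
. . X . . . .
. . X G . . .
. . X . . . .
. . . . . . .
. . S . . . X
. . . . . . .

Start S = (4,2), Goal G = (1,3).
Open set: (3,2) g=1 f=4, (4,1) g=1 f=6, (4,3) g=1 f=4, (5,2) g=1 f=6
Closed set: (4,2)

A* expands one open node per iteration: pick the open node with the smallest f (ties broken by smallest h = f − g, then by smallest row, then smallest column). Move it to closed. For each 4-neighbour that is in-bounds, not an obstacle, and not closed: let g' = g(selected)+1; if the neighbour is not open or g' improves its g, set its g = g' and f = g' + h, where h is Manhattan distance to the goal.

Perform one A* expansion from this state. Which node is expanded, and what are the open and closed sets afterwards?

expanded=(3,2); open=[(3,1) g=2 f=6, (3,3) g=2 f=4, (4,1) g=1 f=6, (4,3) g=1 f=4, (5,2) g=1 f=6]; closed=[(3,2), (4,2)]

step 1: expand (3,2) (f=4, h=3) → closed; open now [(3,1) g=2 f=6, (3,3) g=2 f=4, (4,1) g=1 f=6, (4,3) g=1 f=4, (5,2) g=1 f=6]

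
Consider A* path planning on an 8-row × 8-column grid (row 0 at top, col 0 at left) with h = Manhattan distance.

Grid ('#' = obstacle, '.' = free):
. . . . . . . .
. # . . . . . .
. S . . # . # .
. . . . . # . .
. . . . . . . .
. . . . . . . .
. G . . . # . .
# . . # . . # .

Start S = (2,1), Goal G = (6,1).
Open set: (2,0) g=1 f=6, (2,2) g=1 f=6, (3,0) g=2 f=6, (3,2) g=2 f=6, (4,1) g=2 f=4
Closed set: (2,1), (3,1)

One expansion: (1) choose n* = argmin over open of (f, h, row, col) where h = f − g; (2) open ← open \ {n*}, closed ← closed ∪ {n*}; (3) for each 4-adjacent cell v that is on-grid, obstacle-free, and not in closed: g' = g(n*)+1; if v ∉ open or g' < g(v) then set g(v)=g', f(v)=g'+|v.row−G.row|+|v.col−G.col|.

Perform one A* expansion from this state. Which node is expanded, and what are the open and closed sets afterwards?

expanded=(4,1); open=[(2,0) g=1 f=6, (2,2) g=1 f=6, (3,0) g=2 f=6, (3,2) g=2 f=6, (4,0) g=3 f=6, (4,2) g=3 f=6, (5,1) g=3 f=4]; closed=[(2,1), (3,1), (4,1)]

step 1: expand (4,1) (f=4, h=2) → closed; open now [(2,0) g=1 f=6, (2,2) g=1 f=6, (3,0) g=2 f=6, (3,2) g=2 f=6, (4,0) g=3 f=6, (4,2) g=3 f=6, (5,1) g=3 f=4]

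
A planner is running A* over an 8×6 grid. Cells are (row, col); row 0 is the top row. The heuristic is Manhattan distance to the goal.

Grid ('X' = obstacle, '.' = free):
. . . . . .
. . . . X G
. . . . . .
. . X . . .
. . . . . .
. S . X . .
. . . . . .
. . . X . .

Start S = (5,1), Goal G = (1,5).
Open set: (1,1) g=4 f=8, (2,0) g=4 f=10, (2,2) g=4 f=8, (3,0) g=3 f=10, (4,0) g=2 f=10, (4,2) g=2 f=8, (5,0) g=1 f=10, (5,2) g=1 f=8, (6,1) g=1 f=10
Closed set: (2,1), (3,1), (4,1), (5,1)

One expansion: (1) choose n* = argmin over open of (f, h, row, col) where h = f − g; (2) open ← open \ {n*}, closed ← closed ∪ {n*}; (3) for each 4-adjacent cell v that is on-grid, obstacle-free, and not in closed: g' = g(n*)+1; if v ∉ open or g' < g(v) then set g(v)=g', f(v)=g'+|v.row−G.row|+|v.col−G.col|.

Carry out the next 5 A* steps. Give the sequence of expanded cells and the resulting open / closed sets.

step 1: expand (1,1) (f=8, h=4) → closed; open now [(0,1) g=5 f=10, (1,0) g=5 f=10, (1,2) g=5 f=8, (2,0) g=4 f=10, (2,2) g=4 f=8, (3,0) g=3 f=10, (4,0) g=2 f=10, (4,2) g=2 f=8, (5,0) g=1 f=10, (5,2) g=1 f=8, (6,1) g=1 f=10]
step 2: expand (1,2) (f=8, h=3) → closed; open now [(0,1) g=5 f=10, (0,2) g=6 f=10, (1,0) g=5 f=10, (1,3) g=6 f=8, (2,0) g=4 f=10, (2,2) g=4 f=8, (3,0) g=3 f=10, (4,0) g=2 f=10, (4,2) g=2 f=8, (5,0) g=1 f=10, (5,2) g=1 f=8, (6,1) g=1 f=10]
step 3: expand (1,3) (f=8, h=2) → closed; open now [(0,1) g=5 f=10, (0,2) g=6 f=10, (0,3) g=7 f=10, (1,0) g=5 f=10, (2,0) g=4 f=10, (2,2) g=4 f=8, (2,3) g=7 f=10, (3,0) g=3 f=10, (4,0) g=2 f=10, (4,2) g=2 f=8, (5,0) g=1 f=10, (5,2) g=1 f=8, (6,1) g=1 f=10]
step 4: expand (2,2) (f=8, h=4) → closed; open now [(0,1) g=5 f=10, (0,2) g=6 f=10, (0,3) g=7 f=10, (1,0) g=5 f=10, (2,0) g=4 f=10, (2,3) g=5 f=8, (3,0) g=3 f=10, (4,0) g=2 f=10, (4,2) g=2 f=8, (5,0) g=1 f=10, (5,2) g=1 f=8, (6,1) g=1 f=10]
step 5: expand (2,3) (f=8, h=3) → closed; open now [(0,1) g=5 f=10, (0,2) g=6 f=10, (0,3) g=7 f=10, (1,0) g=5 f=10, (2,0) g=4 f=10, (2,4) g=6 f=8, (3,0) g=3 f=10, (3,3) g=6 f=10, (4,0) g=2 f=10, (4,2) g=2 f=8, (5,0) g=1 f=10, (5,2) g=1 f=8, (6,1) g=1 f=10]

order=[(1,1) → (1,2) → (1,3) → (2,2) → (2,3)]; open=[(0,1) g=5 f=10, (0,2) g=6 f=10, (0,3) g=7 f=10, (1,0) g=5 f=10, (2,0) g=4 f=10, (2,4) g=6 f=8, (3,0) g=3 f=10, (3,3) g=6 f=10, (4,0) g=2 f=10, (4,2) g=2 f=8, (5,0) g=1 f=10, (5,2) g=1 f=8, (6,1) g=1 f=10]; closed=[(1,1), (1,2), (1,3), (2,1), (2,2), (2,3), (3,1), (4,1), (5,1)]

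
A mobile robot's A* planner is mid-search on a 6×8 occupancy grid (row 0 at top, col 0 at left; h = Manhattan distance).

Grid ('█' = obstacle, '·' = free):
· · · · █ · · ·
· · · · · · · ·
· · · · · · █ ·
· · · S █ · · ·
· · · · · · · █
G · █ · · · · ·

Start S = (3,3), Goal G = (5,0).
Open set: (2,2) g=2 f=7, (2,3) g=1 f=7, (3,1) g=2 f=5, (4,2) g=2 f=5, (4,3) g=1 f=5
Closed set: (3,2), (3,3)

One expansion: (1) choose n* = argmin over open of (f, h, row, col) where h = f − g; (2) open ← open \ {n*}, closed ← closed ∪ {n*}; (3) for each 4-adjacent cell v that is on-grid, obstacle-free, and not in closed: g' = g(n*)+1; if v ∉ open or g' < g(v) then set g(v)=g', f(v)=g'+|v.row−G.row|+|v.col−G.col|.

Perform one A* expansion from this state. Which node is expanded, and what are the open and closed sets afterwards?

expanded=(3,1); open=[(2,1) g=3 f=7, (2,2) g=2 f=7, (2,3) g=1 f=7, (3,0) g=3 f=5, (4,1) g=3 f=5, (4,2) g=2 f=5, (4,3) g=1 f=5]; closed=[(3,1), (3,2), (3,3)]

step 1: expand (3,1) (f=5, h=3) → closed; open now [(2,1) g=3 f=7, (2,2) g=2 f=7, (2,3) g=1 f=7, (3,0) g=3 f=5, (4,1) g=3 f=5, (4,2) g=2 f=5, (4,3) g=1 f=5]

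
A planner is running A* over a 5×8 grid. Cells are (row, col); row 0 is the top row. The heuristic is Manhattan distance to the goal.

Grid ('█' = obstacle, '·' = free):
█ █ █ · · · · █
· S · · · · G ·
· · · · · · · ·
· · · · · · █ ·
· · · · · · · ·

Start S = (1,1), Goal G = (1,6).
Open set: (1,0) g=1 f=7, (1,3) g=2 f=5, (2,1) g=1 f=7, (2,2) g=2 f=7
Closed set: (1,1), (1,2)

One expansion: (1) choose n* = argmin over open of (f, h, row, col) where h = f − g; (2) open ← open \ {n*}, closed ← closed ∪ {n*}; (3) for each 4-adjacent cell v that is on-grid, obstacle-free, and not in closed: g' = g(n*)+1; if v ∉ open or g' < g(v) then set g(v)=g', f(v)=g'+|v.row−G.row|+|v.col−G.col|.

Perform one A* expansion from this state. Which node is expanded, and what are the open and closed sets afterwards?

step 1: expand (1,3) (f=5, h=3) → closed; open now [(0,3) g=3 f=7, (1,0) g=1 f=7, (1,4) g=3 f=5, (2,1) g=1 f=7, (2,2) g=2 f=7, (2,3) g=3 f=7]

expanded=(1,3); open=[(0,3) g=3 f=7, (1,0) g=1 f=7, (1,4) g=3 f=5, (2,1) g=1 f=7, (2,2) g=2 f=7, (2,3) g=3 f=7]; closed=[(1,1), (1,2), (1,3)]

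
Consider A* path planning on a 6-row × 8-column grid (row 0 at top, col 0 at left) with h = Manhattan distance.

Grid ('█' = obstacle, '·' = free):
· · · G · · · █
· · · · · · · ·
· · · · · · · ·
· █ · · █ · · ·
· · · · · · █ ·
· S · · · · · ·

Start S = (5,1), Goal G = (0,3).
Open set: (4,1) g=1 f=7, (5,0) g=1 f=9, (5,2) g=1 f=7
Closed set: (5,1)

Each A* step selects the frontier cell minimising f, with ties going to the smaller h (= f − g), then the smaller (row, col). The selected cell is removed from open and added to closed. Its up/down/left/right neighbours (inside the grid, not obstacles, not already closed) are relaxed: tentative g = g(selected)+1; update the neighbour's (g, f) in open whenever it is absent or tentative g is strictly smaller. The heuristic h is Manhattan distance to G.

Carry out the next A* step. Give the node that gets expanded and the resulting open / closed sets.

expanded=(4,1); open=[(4,0) g=2 f=9, (4,2) g=2 f=7, (5,0) g=1 f=9, (5,2) g=1 f=7]; closed=[(4,1), (5,1)]

step 1: expand (4,1) (f=7, h=6) → closed; open now [(4,0) g=2 f=9, (4,2) g=2 f=7, (5,0) g=1 f=9, (5,2) g=1 f=7]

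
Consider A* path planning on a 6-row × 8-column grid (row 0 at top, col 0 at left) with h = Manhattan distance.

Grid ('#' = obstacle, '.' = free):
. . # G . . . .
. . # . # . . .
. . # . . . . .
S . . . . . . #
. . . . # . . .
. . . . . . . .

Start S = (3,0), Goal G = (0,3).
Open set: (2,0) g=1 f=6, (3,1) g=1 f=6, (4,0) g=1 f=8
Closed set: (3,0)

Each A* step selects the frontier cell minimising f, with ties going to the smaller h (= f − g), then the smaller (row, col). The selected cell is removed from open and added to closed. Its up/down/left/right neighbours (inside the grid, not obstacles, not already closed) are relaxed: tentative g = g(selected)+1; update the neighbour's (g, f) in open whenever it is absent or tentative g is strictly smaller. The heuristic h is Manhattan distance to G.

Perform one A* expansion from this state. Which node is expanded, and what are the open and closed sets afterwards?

step 1: expand (2,0) (f=6, h=5) → closed; open now [(1,0) g=2 f=6, (2,1) g=2 f=6, (3,1) g=1 f=6, (4,0) g=1 f=8]

expanded=(2,0); open=[(1,0) g=2 f=6, (2,1) g=2 f=6, (3,1) g=1 f=6, (4,0) g=1 f=8]; closed=[(2,0), (3,0)]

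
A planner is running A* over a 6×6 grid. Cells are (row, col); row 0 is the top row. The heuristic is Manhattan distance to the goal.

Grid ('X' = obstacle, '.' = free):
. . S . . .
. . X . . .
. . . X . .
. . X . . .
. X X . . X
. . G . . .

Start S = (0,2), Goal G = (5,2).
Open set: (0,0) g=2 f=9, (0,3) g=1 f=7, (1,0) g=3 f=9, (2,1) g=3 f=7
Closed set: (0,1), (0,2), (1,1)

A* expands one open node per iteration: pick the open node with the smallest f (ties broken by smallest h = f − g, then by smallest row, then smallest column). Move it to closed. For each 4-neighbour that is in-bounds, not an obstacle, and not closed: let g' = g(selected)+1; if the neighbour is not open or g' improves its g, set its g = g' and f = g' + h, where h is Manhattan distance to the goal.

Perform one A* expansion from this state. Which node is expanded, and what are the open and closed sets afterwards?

step 1: expand (2,1) (f=7, h=4) → closed; open now [(0,0) g=2 f=9, (0,3) g=1 f=7, (1,0) g=3 f=9, (2,0) g=4 f=9, (2,2) g=4 f=7, (3,1) g=4 f=7]

expanded=(2,1); open=[(0,0) g=2 f=9, (0,3) g=1 f=7, (1,0) g=3 f=9, (2,0) g=4 f=9, (2,2) g=4 f=7, (3,1) g=4 f=7]; closed=[(0,1), (0,2), (1,1), (2,1)]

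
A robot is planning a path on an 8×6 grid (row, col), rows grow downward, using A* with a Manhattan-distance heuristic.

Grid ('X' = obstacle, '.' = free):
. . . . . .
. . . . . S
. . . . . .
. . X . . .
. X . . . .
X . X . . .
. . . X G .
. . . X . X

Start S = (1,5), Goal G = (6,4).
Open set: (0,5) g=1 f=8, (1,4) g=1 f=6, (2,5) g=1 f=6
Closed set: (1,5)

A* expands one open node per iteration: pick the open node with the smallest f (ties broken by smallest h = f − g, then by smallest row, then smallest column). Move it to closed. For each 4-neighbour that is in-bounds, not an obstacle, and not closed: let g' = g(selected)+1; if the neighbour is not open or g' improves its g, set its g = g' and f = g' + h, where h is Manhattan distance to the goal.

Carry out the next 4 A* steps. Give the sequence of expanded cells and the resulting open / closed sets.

step 1: expand (1,4) (f=6, h=5) → closed; open now [(0,4) g=2 f=8, (0,5) g=1 f=8, (1,3) g=2 f=8, (2,4) g=2 f=6, (2,5) g=1 f=6]
step 2: expand (2,4) (f=6, h=4) → closed; open now [(0,4) g=2 f=8, (0,5) g=1 f=8, (1,3) g=2 f=8, (2,3) g=3 f=8, (2,5) g=1 f=6, (3,4) g=3 f=6]
step 3: expand (3,4) (f=6, h=3) → closed; open now [(0,4) g=2 f=8, (0,5) g=1 f=8, (1,3) g=2 f=8, (2,3) g=3 f=8, (2,5) g=1 f=6, (3,3) g=4 f=8, (3,5) g=4 f=8, (4,4) g=4 f=6]
step 4: expand (4,4) (f=6, h=2) → closed; open now [(0,4) g=2 f=8, (0,5) g=1 f=8, (1,3) g=2 f=8, (2,3) g=3 f=8, (2,5) g=1 f=6, (3,3) g=4 f=8, (3,5) g=4 f=8, (4,3) g=5 f=8, (4,5) g=5 f=8, (5,4) g=5 f=6]

order=[(1,4) → (2,4) → (3,4) → (4,4)]; open=[(0,4) g=2 f=8, (0,5) g=1 f=8, (1,3) g=2 f=8, (2,3) g=3 f=8, (2,5) g=1 f=6, (3,3) g=4 f=8, (3,5) g=4 f=8, (4,3) g=5 f=8, (4,5) g=5 f=8, (5,4) g=5 f=6]; closed=[(1,4), (1,5), (2,4), (3,4), (4,4)]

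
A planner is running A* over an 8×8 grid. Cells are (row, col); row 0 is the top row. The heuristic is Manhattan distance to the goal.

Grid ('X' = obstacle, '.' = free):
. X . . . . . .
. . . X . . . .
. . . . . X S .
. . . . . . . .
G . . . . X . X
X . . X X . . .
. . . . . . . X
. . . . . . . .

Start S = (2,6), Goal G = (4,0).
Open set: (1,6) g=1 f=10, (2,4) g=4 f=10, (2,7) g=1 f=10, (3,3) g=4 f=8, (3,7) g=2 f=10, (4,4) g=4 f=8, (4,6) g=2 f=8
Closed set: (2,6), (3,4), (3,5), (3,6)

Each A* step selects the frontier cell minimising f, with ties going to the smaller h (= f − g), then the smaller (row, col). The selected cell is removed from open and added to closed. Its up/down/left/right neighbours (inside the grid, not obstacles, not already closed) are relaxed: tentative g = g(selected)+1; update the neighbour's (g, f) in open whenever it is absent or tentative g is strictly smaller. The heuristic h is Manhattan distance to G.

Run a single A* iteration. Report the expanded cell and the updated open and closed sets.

step 1: expand (3,3) (f=8, h=4) → closed; open now [(1,6) g=1 f=10, (2,3) g=5 f=10, (2,4) g=4 f=10, (2,7) g=1 f=10, (3,2) g=5 f=8, (3,7) g=2 f=10, (4,3) g=5 f=8, (4,4) g=4 f=8, (4,6) g=2 f=8]

expanded=(3,3); open=[(1,6) g=1 f=10, (2,3) g=5 f=10, (2,4) g=4 f=10, (2,7) g=1 f=10, (3,2) g=5 f=8, (3,7) g=2 f=10, (4,3) g=5 f=8, (4,4) g=4 f=8, (4,6) g=2 f=8]; closed=[(2,6), (3,3), (3,4), (3,5), (3,6)]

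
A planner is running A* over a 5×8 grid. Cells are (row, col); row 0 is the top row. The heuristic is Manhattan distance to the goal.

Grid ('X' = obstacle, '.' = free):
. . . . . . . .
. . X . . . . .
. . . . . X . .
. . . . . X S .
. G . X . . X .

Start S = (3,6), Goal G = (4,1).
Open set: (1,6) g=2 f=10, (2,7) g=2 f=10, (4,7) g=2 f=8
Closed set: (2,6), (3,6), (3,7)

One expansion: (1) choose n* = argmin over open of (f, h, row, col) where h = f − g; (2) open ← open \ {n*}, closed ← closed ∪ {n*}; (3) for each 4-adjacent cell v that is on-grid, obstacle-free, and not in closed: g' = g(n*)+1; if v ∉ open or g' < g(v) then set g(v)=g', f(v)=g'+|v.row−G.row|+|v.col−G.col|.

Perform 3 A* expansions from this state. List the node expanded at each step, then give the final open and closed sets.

order=[(4,7) → (1,6) → (1,5)]; open=[(0,5) g=4 f=12, (0,6) g=3 f=12, (1,4) g=4 f=10, (1,7) g=3 f=12, (2,7) g=2 f=10]; closed=[(1,5), (1,6), (2,6), (3,6), (3,7), (4,7)]

step 1: expand (4,7) (f=8, h=6) → closed; open now [(1,6) g=2 f=10, (2,7) g=2 f=10]
step 2: expand (1,6) (f=10, h=8) → closed; open now [(0,6) g=3 f=12, (1,5) g=3 f=10, (1,7) g=3 f=12, (2,7) g=2 f=10]
step 3: expand (1,5) (f=10, h=7) → closed; open now [(0,5) g=4 f=12, (0,6) g=3 f=12, (1,4) g=4 f=10, (1,7) g=3 f=12, (2,7) g=2 f=10]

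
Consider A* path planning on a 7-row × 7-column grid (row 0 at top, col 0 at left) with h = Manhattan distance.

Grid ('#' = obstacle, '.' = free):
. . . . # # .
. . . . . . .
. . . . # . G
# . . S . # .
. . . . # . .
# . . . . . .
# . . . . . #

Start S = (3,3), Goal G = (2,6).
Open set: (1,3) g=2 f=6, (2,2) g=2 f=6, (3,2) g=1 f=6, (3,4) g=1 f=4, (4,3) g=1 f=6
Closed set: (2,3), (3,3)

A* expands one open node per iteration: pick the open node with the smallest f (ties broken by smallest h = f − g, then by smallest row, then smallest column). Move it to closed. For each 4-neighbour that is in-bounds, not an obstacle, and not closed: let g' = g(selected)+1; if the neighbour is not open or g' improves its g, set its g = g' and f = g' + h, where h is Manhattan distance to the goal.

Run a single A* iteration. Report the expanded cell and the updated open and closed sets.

step 1: expand (3,4) (f=4, h=3) → closed; open now [(1,3) g=2 f=6, (2,2) g=2 f=6, (3,2) g=1 f=6, (4,3) g=1 f=6]

expanded=(3,4); open=[(1,3) g=2 f=6, (2,2) g=2 f=6, (3,2) g=1 f=6, (4,3) g=1 f=6]; closed=[(2,3), (3,3), (3,4)]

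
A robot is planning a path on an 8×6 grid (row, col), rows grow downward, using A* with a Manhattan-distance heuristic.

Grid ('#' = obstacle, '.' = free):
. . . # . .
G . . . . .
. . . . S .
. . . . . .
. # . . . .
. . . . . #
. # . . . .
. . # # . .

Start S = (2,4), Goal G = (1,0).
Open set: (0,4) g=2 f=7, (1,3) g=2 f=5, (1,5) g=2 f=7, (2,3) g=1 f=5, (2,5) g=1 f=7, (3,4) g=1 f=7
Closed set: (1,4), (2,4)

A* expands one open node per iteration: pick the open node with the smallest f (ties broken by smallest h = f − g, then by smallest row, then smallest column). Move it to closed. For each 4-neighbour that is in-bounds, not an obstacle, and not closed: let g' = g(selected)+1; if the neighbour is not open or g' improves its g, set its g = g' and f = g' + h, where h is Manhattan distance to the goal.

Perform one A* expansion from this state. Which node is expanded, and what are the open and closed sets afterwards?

expanded=(1,3); open=[(0,4) g=2 f=7, (1,2) g=3 f=5, (1,5) g=2 f=7, (2,3) g=1 f=5, (2,5) g=1 f=7, (3,4) g=1 f=7]; closed=[(1,3), (1,4), (2,4)]

step 1: expand (1,3) (f=5, h=3) → closed; open now [(0,4) g=2 f=7, (1,2) g=3 f=5, (1,5) g=2 f=7, (2,3) g=1 f=5, (2,5) g=1 f=7, (3,4) g=1 f=7]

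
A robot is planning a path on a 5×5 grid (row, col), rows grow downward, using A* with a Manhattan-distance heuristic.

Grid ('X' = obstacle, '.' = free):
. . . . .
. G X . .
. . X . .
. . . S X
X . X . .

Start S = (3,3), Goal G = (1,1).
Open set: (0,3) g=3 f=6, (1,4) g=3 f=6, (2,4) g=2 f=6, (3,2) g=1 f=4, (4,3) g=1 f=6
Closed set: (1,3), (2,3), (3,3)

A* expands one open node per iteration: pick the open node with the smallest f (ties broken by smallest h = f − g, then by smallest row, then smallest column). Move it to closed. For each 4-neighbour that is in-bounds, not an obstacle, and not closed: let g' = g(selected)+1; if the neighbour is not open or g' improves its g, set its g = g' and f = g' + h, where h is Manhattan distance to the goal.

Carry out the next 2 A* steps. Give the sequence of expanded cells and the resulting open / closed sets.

order=[(3,2) → (3,1)]; open=[(0,3) g=3 f=6, (1,4) g=3 f=6, (2,1) g=3 f=4, (2,4) g=2 f=6, (3,0) g=3 f=6, (4,1) g=3 f=6, (4,3) g=1 f=6]; closed=[(1,3), (2,3), (3,1), (3,2), (3,3)]

step 1: expand (3,2) (f=4, h=3) → closed; open now [(0,3) g=3 f=6, (1,4) g=3 f=6, (2,4) g=2 f=6, (3,1) g=2 f=4, (4,3) g=1 f=6]
step 2: expand (3,1) (f=4, h=2) → closed; open now [(0,3) g=3 f=6, (1,4) g=3 f=6, (2,1) g=3 f=4, (2,4) g=2 f=6, (3,0) g=3 f=6, (4,1) g=3 f=6, (4,3) g=1 f=6]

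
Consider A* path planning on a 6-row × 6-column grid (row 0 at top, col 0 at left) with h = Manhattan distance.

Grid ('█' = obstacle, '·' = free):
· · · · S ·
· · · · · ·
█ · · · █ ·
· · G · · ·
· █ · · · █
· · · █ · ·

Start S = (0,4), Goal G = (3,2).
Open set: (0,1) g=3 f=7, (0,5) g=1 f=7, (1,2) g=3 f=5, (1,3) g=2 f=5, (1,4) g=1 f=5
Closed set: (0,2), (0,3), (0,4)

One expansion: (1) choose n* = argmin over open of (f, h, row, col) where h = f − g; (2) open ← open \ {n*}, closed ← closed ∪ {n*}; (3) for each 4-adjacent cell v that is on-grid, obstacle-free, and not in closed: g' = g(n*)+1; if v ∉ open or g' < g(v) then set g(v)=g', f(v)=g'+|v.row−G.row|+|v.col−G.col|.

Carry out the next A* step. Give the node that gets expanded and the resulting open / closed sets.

step 1: expand (1,2) (f=5, h=2) → closed; open now [(0,1) g=3 f=7, (0,5) g=1 f=7, (1,1) g=4 f=7, (1,3) g=2 f=5, (1,4) g=1 f=5, (2,2) g=4 f=5]

expanded=(1,2); open=[(0,1) g=3 f=7, (0,5) g=1 f=7, (1,1) g=4 f=7, (1,3) g=2 f=5, (1,4) g=1 f=5, (2,2) g=4 f=5]; closed=[(0,2), (0,3), (0,4), (1,2)]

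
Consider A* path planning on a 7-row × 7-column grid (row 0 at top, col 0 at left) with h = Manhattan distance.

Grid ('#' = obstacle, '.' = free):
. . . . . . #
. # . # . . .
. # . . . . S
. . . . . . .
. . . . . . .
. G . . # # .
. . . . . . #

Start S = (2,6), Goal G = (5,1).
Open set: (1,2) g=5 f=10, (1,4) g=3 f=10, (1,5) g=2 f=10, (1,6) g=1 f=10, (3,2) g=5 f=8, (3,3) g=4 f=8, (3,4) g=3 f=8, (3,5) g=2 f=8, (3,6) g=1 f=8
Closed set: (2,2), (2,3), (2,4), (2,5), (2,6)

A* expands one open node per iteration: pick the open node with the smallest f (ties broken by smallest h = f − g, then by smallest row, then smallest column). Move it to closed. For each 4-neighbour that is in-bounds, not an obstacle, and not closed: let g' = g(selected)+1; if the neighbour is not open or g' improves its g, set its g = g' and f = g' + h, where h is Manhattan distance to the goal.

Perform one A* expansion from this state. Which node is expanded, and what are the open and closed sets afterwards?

expanded=(3,2); open=[(1,2) g=5 f=10, (1,4) g=3 f=10, (1,5) g=2 f=10, (1,6) g=1 f=10, (3,1) g=6 f=8, (3,3) g=4 f=8, (3,4) g=3 f=8, (3,5) g=2 f=8, (3,6) g=1 f=8, (4,2) g=6 f=8]; closed=[(2,2), (2,3), (2,4), (2,5), (2,6), (3,2)]

step 1: expand (3,2) (f=8, h=3) → closed; open now [(1,2) g=5 f=10, (1,4) g=3 f=10, (1,5) g=2 f=10, (1,6) g=1 f=10, (3,1) g=6 f=8, (3,3) g=4 f=8, (3,4) g=3 f=8, (3,5) g=2 f=8, (3,6) g=1 f=8, (4,2) g=6 f=8]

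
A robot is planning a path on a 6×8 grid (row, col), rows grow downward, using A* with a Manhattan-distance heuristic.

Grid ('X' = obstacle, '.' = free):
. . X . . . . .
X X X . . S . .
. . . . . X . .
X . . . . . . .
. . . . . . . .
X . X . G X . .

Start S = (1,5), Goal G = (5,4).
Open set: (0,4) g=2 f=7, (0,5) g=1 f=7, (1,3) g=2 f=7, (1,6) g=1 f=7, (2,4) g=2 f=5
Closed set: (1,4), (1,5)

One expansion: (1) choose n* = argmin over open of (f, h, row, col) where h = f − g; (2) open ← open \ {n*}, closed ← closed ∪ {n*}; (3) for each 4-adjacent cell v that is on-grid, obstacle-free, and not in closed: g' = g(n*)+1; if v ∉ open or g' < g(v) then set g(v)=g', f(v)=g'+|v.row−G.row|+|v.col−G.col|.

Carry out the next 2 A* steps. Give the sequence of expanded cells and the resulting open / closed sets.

step 1: expand (2,4) (f=5, h=3) → closed; open now [(0,4) g=2 f=7, (0,5) g=1 f=7, (1,3) g=2 f=7, (1,6) g=1 f=7, (2,3) g=3 f=7, (3,4) g=3 f=5]
step 2: expand (3,4) (f=5, h=2) → closed; open now [(0,4) g=2 f=7, (0,5) g=1 f=7, (1,3) g=2 f=7, (1,6) g=1 f=7, (2,3) g=3 f=7, (3,3) g=4 f=7, (3,5) g=4 f=7, (4,4) g=4 f=5]

order=[(2,4) → (3,4)]; open=[(0,4) g=2 f=7, (0,5) g=1 f=7, (1,3) g=2 f=7, (1,6) g=1 f=7, (2,3) g=3 f=7, (3,3) g=4 f=7, (3,5) g=4 f=7, (4,4) g=4 f=5]; closed=[(1,4), (1,5), (2,4), (3,4)]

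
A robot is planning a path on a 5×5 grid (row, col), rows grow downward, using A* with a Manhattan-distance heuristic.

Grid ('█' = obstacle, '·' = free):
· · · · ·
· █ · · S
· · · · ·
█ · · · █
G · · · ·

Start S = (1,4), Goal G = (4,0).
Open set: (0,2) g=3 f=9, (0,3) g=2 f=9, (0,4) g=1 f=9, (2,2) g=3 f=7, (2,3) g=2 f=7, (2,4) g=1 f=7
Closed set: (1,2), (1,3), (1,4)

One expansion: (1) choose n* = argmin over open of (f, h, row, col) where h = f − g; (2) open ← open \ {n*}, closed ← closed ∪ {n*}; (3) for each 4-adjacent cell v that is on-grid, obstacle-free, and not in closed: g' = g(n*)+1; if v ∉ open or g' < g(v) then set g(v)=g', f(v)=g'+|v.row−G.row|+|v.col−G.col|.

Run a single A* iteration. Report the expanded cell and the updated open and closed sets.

expanded=(2,2); open=[(0,2) g=3 f=9, (0,3) g=2 f=9, (0,4) g=1 f=9, (2,1) g=4 f=7, (2,3) g=2 f=7, (2,4) g=1 f=7, (3,2) g=4 f=7]; closed=[(1,2), (1,3), (1,4), (2,2)]

step 1: expand (2,2) (f=7, h=4) → closed; open now [(0,2) g=3 f=9, (0,3) g=2 f=9, (0,4) g=1 f=9, (2,1) g=4 f=7, (2,3) g=2 f=7, (2,4) g=1 f=7, (3,2) g=4 f=7]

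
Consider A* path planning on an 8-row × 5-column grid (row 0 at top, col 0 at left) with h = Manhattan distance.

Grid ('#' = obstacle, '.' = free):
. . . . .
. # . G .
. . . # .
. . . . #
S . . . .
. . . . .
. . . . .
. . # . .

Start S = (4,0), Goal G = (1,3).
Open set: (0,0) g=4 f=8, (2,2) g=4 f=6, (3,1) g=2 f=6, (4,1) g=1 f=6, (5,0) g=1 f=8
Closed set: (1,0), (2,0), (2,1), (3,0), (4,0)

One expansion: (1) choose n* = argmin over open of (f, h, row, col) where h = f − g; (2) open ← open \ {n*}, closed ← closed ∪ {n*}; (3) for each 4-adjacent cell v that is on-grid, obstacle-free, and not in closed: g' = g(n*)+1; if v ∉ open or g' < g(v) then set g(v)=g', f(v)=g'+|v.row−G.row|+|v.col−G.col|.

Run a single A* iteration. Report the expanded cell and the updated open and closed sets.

expanded=(2,2); open=[(0,0) g=4 f=8, (1,2) g=5 f=6, (3,1) g=2 f=6, (3,2) g=5 f=8, (4,1) g=1 f=6, (5,0) g=1 f=8]; closed=[(1,0), (2,0), (2,1), (2,2), (3,0), (4,0)]

step 1: expand (2,2) (f=6, h=2) → closed; open now [(0,0) g=4 f=8, (1,2) g=5 f=6, (3,1) g=2 f=6, (3,2) g=5 f=8, (4,1) g=1 f=6, (5,0) g=1 f=8]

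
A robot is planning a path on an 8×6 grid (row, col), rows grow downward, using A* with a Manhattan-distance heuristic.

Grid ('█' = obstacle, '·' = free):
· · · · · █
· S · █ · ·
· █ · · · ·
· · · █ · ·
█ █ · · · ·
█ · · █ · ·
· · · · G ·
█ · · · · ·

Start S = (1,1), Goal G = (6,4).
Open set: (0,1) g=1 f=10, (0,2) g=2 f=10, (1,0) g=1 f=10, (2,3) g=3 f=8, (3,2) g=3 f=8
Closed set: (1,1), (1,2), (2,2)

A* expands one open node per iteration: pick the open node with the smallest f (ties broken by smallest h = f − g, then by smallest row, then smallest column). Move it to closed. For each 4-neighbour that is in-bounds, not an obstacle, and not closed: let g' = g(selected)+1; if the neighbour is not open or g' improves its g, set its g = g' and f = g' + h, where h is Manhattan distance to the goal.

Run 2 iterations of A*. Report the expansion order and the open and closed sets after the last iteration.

step 1: expand (2,3) (f=8, h=5) → closed; open now [(0,1) g=1 f=10, (0,2) g=2 f=10, (1,0) g=1 f=10, (2,4) g=4 f=8, (3,2) g=3 f=8]
step 2: expand (2,4) (f=8, h=4) → closed; open now [(0,1) g=1 f=10, (0,2) g=2 f=10, (1,0) g=1 f=10, (1,4) g=5 f=10, (2,5) g=5 f=10, (3,2) g=3 f=8, (3,4) g=5 f=8]

order=[(2,3) → (2,4)]; open=[(0,1) g=1 f=10, (0,2) g=2 f=10, (1,0) g=1 f=10, (1,4) g=5 f=10, (2,5) g=5 f=10, (3,2) g=3 f=8, (3,4) g=5 f=8]; closed=[(1,1), (1,2), (2,2), (2,3), (2,4)]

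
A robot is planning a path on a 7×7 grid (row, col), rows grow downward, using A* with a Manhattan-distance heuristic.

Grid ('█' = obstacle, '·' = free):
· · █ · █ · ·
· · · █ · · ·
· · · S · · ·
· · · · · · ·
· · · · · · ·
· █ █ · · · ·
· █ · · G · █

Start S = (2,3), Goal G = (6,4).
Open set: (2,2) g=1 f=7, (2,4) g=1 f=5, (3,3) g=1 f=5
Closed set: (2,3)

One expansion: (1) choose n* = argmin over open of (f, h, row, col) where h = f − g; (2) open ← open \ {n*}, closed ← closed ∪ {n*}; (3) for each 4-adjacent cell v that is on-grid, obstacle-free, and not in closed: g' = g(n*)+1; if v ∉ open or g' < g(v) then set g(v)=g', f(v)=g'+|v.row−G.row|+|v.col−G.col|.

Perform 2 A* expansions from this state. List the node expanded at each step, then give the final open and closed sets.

step 1: expand (2,4) (f=5, h=4) → closed; open now [(1,4) g=2 f=7, (2,2) g=1 f=7, (2,5) g=2 f=7, (3,3) g=1 f=5, (3,4) g=2 f=5]
step 2: expand (3,4) (f=5, h=3) → closed; open now [(1,4) g=2 f=7, (2,2) g=1 f=7, (2,5) g=2 f=7, (3,3) g=1 f=5, (3,5) g=3 f=7, (4,4) g=3 f=5]

order=[(2,4) → (3,4)]; open=[(1,4) g=2 f=7, (2,2) g=1 f=7, (2,5) g=2 f=7, (3,3) g=1 f=5, (3,5) g=3 f=7, (4,4) g=3 f=5]; closed=[(2,3), (2,4), (3,4)]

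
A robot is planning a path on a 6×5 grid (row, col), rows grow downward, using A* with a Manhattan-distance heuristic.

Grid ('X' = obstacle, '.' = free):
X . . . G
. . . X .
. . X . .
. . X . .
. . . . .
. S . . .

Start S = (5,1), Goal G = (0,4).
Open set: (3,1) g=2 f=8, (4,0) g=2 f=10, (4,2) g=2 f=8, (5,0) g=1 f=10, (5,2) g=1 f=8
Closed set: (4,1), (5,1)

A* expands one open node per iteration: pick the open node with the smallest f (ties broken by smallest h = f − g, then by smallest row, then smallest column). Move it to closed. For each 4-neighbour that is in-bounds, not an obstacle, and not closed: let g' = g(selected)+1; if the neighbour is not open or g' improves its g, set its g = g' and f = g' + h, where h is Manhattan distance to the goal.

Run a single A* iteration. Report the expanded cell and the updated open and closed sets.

step 1: expand (3,1) (f=8, h=6) → closed; open now [(2,1) g=3 f=8, (3,0) g=3 f=10, (4,0) g=2 f=10, (4,2) g=2 f=8, (5,0) g=1 f=10, (5,2) g=1 f=8]

expanded=(3,1); open=[(2,1) g=3 f=8, (3,0) g=3 f=10, (4,0) g=2 f=10, (4,2) g=2 f=8, (5,0) g=1 f=10, (5,2) g=1 f=8]; closed=[(3,1), (4,1), (5,1)]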